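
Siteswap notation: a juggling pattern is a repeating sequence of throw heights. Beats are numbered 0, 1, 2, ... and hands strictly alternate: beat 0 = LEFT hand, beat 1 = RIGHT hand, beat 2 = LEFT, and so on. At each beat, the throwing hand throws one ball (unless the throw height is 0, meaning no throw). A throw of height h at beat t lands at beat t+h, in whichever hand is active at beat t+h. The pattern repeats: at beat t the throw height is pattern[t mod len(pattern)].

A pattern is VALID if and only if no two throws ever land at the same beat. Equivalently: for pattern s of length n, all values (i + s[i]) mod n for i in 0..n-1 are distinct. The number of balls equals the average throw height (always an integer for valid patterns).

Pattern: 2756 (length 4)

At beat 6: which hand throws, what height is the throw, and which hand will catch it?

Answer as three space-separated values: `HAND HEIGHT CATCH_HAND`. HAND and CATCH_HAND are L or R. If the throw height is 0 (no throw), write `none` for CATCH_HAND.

Beat 6: 6 mod 2 = 0, so hand = L
Throw height = pattern[6 mod 4] = pattern[2] = 5
Lands at beat 6+5=11, 11 mod 2 = 1, so catch hand = R

Answer: L 5 R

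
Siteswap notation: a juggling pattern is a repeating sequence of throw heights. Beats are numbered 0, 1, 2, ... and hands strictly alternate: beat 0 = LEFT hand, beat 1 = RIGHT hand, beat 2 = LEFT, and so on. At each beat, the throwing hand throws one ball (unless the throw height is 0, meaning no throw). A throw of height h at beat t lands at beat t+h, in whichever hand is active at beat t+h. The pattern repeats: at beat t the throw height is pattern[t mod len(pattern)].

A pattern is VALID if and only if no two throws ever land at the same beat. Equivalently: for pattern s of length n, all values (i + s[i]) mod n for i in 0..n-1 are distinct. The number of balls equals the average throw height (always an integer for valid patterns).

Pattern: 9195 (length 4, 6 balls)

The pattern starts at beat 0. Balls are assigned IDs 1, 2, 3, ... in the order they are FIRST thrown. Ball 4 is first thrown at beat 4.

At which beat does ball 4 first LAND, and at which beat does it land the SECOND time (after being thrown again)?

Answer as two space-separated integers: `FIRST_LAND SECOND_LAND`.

Beat 0 (L): throw ball1 h=9 -> lands@9:R; in-air after throw: [b1@9:R]
Beat 1 (R): throw ball2 h=1 -> lands@2:L; in-air after throw: [b2@2:L b1@9:R]
Beat 2 (L): throw ball2 h=9 -> lands@11:R; in-air after throw: [b1@9:R b2@11:R]
Beat 3 (R): throw ball3 h=5 -> lands@8:L; in-air after throw: [b3@8:L b1@9:R b2@11:R]
Beat 4 (L): throw ball4 h=9 -> lands@13:R; in-air after throw: [b3@8:L b1@9:R b2@11:R b4@13:R]
Beat 5 (R): throw ball5 h=1 -> lands@6:L; in-air after throw: [b5@6:L b3@8:L b1@9:R b2@11:R b4@13:R]
Beat 6 (L): throw ball5 h=9 -> lands@15:R; in-air after throw: [b3@8:L b1@9:R b2@11:R b4@13:R b5@15:R]
Beat 7 (R): throw ball6 h=5 -> lands@12:L; in-air after throw: [b3@8:L b1@9:R b2@11:R b6@12:L b4@13:R b5@15:R]
Beat 8 (L): throw ball3 h=9 -> lands@17:R; in-air after throw: [b1@9:R b2@11:R b6@12:L b4@13:R b5@15:R b3@17:R]
Beat 9 (R): throw ball1 h=1 -> lands@10:L; in-air after throw: [b1@10:L b2@11:R b6@12:L b4@13:R b5@15:R b3@17:R]
Beat 10 (L): throw ball1 h=9 -> lands@19:R; in-air after throw: [b2@11:R b6@12:L b4@13:R b5@15:R b3@17:R b1@19:R]
Beat 11 (R): throw ball2 h=5 -> lands@16:L; in-air after throw: [b6@12:L b4@13:R b5@15:R b2@16:L b3@17:R b1@19:R]
Beat 12 (L): throw ball6 h=9 -> lands@21:R; in-air after throw: [b4@13:R b5@15:R b2@16:L b3@17:R b1@19:R b6@21:R]
Beat 13 (R): throw ball4 h=1 -> lands@14:L; in-air after throw: [b4@14:L b5@15:R b2@16:L b3@17:R b1@19:R b6@21:R]
Beat 14 (L): throw ball4 h=9 -> lands@23:R; in-air after throw: [b5@15:R b2@16:L b3@17:R b1@19:R b6@21:R b4@23:R]
Ball 4: thrown@4 h=9 -> first land @13; rethrown@13 h=1 -> second land @14

Answer: 13 14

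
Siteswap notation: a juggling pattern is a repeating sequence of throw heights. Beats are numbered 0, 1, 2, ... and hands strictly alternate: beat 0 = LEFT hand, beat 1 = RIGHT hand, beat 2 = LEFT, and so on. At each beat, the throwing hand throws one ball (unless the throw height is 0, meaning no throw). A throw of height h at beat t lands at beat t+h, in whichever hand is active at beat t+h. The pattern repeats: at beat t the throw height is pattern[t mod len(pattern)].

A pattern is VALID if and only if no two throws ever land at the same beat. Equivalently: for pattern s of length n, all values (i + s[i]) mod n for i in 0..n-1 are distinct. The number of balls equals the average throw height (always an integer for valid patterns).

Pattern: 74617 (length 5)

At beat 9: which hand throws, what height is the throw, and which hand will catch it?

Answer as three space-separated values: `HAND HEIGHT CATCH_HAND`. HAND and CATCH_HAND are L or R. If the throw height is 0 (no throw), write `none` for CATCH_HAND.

Answer: R 7 L

Derivation:
Beat 9: 9 mod 2 = 1, so hand = R
Throw height = pattern[9 mod 5] = pattern[4] = 7
Lands at beat 9+7=16, 16 mod 2 = 0, so catch hand = L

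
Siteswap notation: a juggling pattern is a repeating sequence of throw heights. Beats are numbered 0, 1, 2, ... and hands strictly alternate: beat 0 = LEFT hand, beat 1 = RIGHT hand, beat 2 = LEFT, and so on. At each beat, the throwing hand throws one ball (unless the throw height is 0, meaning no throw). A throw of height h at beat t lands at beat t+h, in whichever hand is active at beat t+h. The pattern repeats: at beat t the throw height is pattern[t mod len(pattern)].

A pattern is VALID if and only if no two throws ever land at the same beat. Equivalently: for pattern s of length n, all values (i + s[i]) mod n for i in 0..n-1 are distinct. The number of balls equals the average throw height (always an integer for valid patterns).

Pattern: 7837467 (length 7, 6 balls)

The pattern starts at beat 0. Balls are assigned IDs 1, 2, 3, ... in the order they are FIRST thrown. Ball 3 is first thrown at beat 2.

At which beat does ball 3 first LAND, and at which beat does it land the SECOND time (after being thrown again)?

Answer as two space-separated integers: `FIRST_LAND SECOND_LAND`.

Beat 0 (L): throw ball1 h=7 -> lands@7:R; in-air after throw: [b1@7:R]
Beat 1 (R): throw ball2 h=8 -> lands@9:R; in-air after throw: [b1@7:R b2@9:R]
Beat 2 (L): throw ball3 h=3 -> lands@5:R; in-air after throw: [b3@5:R b1@7:R b2@9:R]
Beat 3 (R): throw ball4 h=7 -> lands@10:L; in-air after throw: [b3@5:R b1@7:R b2@9:R b4@10:L]
Beat 4 (L): throw ball5 h=4 -> lands@8:L; in-air after throw: [b3@5:R b1@7:R b5@8:L b2@9:R b4@10:L]
Beat 5 (R): throw ball3 h=6 -> lands@11:R; in-air after throw: [b1@7:R b5@8:L b2@9:R b4@10:L b3@11:R]
Beat 6 (L): throw ball6 h=7 -> lands@13:R; in-air after throw: [b1@7:R b5@8:L b2@9:R b4@10:L b3@11:R b6@13:R]
Beat 7 (R): throw ball1 h=7 -> lands@14:L; in-air after throw: [b5@8:L b2@9:R b4@10:L b3@11:R b6@13:R b1@14:L]
Beat 8 (L): throw ball5 h=8 -> lands@16:L; in-air after throw: [b2@9:R b4@10:L b3@11:R b6@13:R b1@14:L b5@16:L]
Beat 9 (R): throw ball2 h=3 -> lands@12:L; in-air after throw: [b4@10:L b3@11:R b2@12:L b6@13:R b1@14:L b5@16:L]
Beat 10 (L): throw ball4 h=7 -> lands@17:R; in-air after throw: [b3@11:R b2@12:L b6@13:R b1@14:L b5@16:L b4@17:R]
Beat 11 (R): throw ball3 h=4 -> lands@15:R; in-air after throw: [b2@12:L b6@13:R b1@14:L b3@15:R b5@16:L b4@17:R]
Ball 3: thrown@2 h=3 -> first land @5; rethrown@5 h=6 -> second land @11

Answer: 5 11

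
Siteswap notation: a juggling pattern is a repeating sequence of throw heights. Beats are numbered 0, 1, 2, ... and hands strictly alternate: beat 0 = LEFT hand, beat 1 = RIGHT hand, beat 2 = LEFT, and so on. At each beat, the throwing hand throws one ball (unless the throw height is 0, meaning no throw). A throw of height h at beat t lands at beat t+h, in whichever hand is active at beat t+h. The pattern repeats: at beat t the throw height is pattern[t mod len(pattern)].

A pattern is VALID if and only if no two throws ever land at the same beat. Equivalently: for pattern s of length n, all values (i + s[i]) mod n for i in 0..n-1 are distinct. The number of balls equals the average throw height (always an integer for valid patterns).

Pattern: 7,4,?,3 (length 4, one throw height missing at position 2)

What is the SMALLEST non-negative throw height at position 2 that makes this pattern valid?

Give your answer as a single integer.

i=0: (0 + 7) mod 4 = 3
i=1: (1 + 4) mod 4 = 1
i=2: s[i]=? (unknown)
i=3: (3 + 3) mod 4 = 2
Known residues: [1, 2, 3]; need a permutation of 0..3, so missing residue r = 0
Need (2 + s) mod 4 = 0; smallest s = (0 - 2) mod 4 = 2

Answer: 2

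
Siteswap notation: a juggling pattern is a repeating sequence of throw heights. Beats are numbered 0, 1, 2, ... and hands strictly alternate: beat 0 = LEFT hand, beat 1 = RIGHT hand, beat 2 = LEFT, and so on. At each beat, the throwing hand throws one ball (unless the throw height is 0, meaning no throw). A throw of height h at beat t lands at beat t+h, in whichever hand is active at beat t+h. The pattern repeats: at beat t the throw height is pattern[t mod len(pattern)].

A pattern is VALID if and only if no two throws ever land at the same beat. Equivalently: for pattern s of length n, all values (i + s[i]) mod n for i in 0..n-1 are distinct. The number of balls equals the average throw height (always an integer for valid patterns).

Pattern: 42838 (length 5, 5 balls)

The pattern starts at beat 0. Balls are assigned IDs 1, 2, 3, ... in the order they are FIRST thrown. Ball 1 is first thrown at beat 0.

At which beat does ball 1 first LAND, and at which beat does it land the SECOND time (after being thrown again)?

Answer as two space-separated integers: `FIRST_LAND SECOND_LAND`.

Beat 0 (L): throw ball1 h=4 -> lands@4:L; in-air after throw: [b1@4:L]
Beat 1 (R): throw ball2 h=2 -> lands@3:R; in-air after throw: [b2@3:R b1@4:L]
Beat 2 (L): throw ball3 h=8 -> lands@10:L; in-air after throw: [b2@3:R b1@4:L b3@10:L]
Beat 3 (R): throw ball2 h=3 -> lands@6:L; in-air after throw: [b1@4:L b2@6:L b3@10:L]
Beat 4 (L): throw ball1 h=8 -> lands@12:L; in-air after throw: [b2@6:L b3@10:L b1@12:L]
Beat 5 (R): throw ball4 h=4 -> lands@9:R; in-air after throw: [b2@6:L b4@9:R b3@10:L b1@12:L]
Beat 6 (L): throw ball2 h=2 -> lands@8:L; in-air after throw: [b2@8:L b4@9:R b3@10:L b1@12:L]
Beat 7 (R): throw ball5 h=8 -> lands@15:R; in-air after throw: [b2@8:L b4@9:R b3@10:L b1@12:L b5@15:R]
Beat 8 (L): throw ball2 h=3 -> lands@11:R; in-air after throw: [b4@9:R b3@10:L b2@11:R b1@12:L b5@15:R]
Beat 9 (R): throw ball4 h=8 -> lands@17:R; in-air after throw: [b3@10:L b2@11:R b1@12:L b5@15:R b4@17:R]
Beat 10 (L): throw ball3 h=4 -> lands@14:L; in-air after throw: [b2@11:R b1@12:L b3@14:L b5@15:R b4@17:R]
Beat 11 (R): throw ball2 h=2 -> lands@13:R; in-air after throw: [b1@12:L b2@13:R b3@14:L b5@15:R b4@17:R]
Beat 12 (L): throw ball1 h=8 -> lands@20:L; in-air after throw: [b2@13:R b3@14:L b5@15:R b4@17:R b1@20:L]
Ball 1: thrown@0 h=4 -> first land @4; rethrown@4 h=8 -> second land @12

Answer: 4 12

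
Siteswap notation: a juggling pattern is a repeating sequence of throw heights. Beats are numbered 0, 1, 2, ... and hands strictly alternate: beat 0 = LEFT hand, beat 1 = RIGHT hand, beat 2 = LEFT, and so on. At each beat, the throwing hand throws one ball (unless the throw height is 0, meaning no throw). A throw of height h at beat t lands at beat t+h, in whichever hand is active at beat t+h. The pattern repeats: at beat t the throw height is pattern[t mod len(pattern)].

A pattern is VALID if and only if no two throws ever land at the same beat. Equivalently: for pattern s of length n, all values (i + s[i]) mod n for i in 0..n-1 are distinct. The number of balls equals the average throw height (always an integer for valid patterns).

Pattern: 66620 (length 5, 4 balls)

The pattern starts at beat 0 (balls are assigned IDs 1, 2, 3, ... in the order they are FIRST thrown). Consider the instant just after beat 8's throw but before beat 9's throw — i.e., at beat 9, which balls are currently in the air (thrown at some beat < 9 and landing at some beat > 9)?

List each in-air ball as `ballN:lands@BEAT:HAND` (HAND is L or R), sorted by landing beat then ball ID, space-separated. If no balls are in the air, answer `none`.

Answer: ball3:lands@10:L ball4:lands@11:R ball1:lands@12:L ball2:lands@13:R

Derivation:
Beat 0 (L): throw ball1 h=6 -> lands@6:L; in-air after throw: [b1@6:L]
Beat 1 (R): throw ball2 h=6 -> lands@7:R; in-air after throw: [b1@6:L b2@7:R]
Beat 2 (L): throw ball3 h=6 -> lands@8:L; in-air after throw: [b1@6:L b2@7:R b3@8:L]
Beat 3 (R): throw ball4 h=2 -> lands@5:R; in-air after throw: [b4@5:R b1@6:L b2@7:R b3@8:L]
Beat 5 (R): throw ball4 h=6 -> lands@11:R; in-air after throw: [b1@6:L b2@7:R b3@8:L b4@11:R]
Beat 6 (L): throw ball1 h=6 -> lands@12:L; in-air after throw: [b2@7:R b3@8:L b4@11:R b1@12:L]
Beat 7 (R): throw ball2 h=6 -> lands@13:R; in-air after throw: [b3@8:L b4@11:R b1@12:L b2@13:R]
Beat 8 (L): throw ball3 h=2 -> lands@10:L; in-air after throw: [b3@10:L b4@11:R b1@12:L b2@13:R]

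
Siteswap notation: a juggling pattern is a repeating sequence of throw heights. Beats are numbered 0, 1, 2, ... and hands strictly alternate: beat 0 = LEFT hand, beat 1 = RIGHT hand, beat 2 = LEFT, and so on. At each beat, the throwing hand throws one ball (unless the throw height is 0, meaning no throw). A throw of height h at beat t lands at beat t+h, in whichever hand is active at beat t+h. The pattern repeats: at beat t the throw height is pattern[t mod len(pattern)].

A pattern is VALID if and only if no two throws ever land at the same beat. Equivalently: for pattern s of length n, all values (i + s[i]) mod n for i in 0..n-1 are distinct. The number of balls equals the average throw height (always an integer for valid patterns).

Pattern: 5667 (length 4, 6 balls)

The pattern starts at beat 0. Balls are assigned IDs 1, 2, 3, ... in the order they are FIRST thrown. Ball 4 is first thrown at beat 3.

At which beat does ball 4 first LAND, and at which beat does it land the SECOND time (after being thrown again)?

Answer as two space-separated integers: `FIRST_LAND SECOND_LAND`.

Answer: 10 16

Derivation:
Beat 0 (L): throw ball1 h=5 -> lands@5:R; in-air after throw: [b1@5:R]
Beat 1 (R): throw ball2 h=6 -> lands@7:R; in-air after throw: [b1@5:R b2@7:R]
Beat 2 (L): throw ball3 h=6 -> lands@8:L; in-air after throw: [b1@5:R b2@7:R b3@8:L]
Beat 3 (R): throw ball4 h=7 -> lands@10:L; in-air after throw: [b1@5:R b2@7:R b3@8:L b4@10:L]
Beat 4 (L): throw ball5 h=5 -> lands@9:R; in-air after throw: [b1@5:R b2@7:R b3@8:L b5@9:R b4@10:L]
Beat 5 (R): throw ball1 h=6 -> lands@11:R; in-air after throw: [b2@7:R b3@8:L b5@9:R b4@10:L b1@11:R]
Beat 6 (L): throw ball6 h=6 -> lands@12:L; in-air after throw: [b2@7:R b3@8:L b5@9:R b4@10:L b1@11:R b6@12:L]
Beat 7 (R): throw ball2 h=7 -> lands@14:L; in-air after throw: [b3@8:L b5@9:R b4@10:L b1@11:R b6@12:L b2@14:L]
Beat 8 (L): throw ball3 h=5 -> lands@13:R; in-air after throw: [b5@9:R b4@10:L b1@11:R b6@12:L b3@13:R b2@14:L]
Beat 9 (R): throw ball5 h=6 -> lands@15:R; in-air after throw: [b4@10:L b1@11:R b6@12:L b3@13:R b2@14:L b5@15:R]
Beat 10 (L): throw ball4 h=6 -> lands@16:L; in-air after throw: [b1@11:R b6@12:L b3@13:R b2@14:L b5@15:R b4@16:L]
Beat 11 (R): throw ball1 h=7 -> lands@18:L; in-air after throw: [b6@12:L b3@13:R b2@14:L b5@15:R b4@16:L b1@18:L]
Beat 12 (L): throw ball6 h=5 -> lands@17:R; in-air after throw: [b3@13:R b2@14:L b5@15:R b4@16:L b6@17:R b1@18:L]
Beat 13 (R): throw ball3 h=6 -> lands@19:R; in-air after throw: [b2@14:L b5@15:R b4@16:L b6@17:R b1@18:L b3@19:R]
Beat 14 (L): throw ball2 h=6 -> lands@20:L; in-air after throw: [b5@15:R b4@16:L b6@17:R b1@18:L b3@19:R b2@20:L]
Beat 15 (R): throw ball5 h=7 -> lands@22:L; in-air after throw: [b4@16:L b6@17:R b1@18:L b3@19:R b2@20:L b5@22:L]
Beat 16 (L): throw ball4 h=5 -> lands@21:R; in-air after throw: [b6@17:R b1@18:L b3@19:R b2@20:L b4@21:R b5@22:L]
Ball 4: thrown@3 h=7 -> first land @10; rethrown@10 h=6 -> second land @16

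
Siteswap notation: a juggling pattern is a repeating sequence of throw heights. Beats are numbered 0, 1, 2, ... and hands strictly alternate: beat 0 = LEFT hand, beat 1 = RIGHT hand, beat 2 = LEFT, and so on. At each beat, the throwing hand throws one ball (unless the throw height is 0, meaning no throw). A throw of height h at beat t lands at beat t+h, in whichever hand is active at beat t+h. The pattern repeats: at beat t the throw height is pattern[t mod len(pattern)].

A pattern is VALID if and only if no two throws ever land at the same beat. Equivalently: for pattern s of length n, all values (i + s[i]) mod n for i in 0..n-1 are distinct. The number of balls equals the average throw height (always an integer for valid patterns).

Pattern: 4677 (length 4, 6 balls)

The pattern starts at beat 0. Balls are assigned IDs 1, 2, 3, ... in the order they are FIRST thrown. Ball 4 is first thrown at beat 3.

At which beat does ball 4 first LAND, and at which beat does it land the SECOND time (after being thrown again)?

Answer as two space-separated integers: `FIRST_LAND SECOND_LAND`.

Answer: 10 17

Derivation:
Beat 0 (L): throw ball1 h=4 -> lands@4:L; in-air after throw: [b1@4:L]
Beat 1 (R): throw ball2 h=6 -> lands@7:R; in-air after throw: [b1@4:L b2@7:R]
Beat 2 (L): throw ball3 h=7 -> lands@9:R; in-air after throw: [b1@4:L b2@7:R b3@9:R]
Beat 3 (R): throw ball4 h=7 -> lands@10:L; in-air after throw: [b1@4:L b2@7:R b3@9:R b4@10:L]
Beat 4 (L): throw ball1 h=4 -> lands@8:L; in-air after throw: [b2@7:R b1@8:L b3@9:R b4@10:L]
Beat 5 (R): throw ball5 h=6 -> lands@11:R; in-air after throw: [b2@7:R b1@8:L b3@9:R b4@10:L b5@11:R]
Beat 6 (L): throw ball6 h=7 -> lands@13:R; in-air after throw: [b2@7:R b1@8:L b3@9:R b4@10:L b5@11:R b6@13:R]
Beat 7 (R): throw ball2 h=7 -> lands@14:L; in-air after throw: [b1@8:L b3@9:R b4@10:L b5@11:R b6@13:R b2@14:L]
Beat 8 (L): throw ball1 h=4 -> lands@12:L; in-air after throw: [b3@9:R b4@10:L b5@11:R b1@12:L b6@13:R b2@14:L]
Beat 9 (R): throw ball3 h=6 -> lands@15:R; in-air after throw: [b4@10:L b5@11:R b1@12:L b6@13:R b2@14:L b3@15:R]
Beat 10 (L): throw ball4 h=7 -> lands@17:R; in-air after throw: [b5@11:R b1@12:L b6@13:R b2@14:L b3@15:R b4@17:R]
Beat 11 (R): throw ball5 h=7 -> lands@18:L; in-air after throw: [b1@12:L b6@13:R b2@14:L b3@15:R b4@17:R b5@18:L]
Beat 12 (L): throw ball1 h=4 -> lands@16:L; in-air after throw: [b6@13:R b2@14:L b3@15:R b1@16:L b4@17:R b5@18:L]
Beat 13 (R): throw ball6 h=6 -> lands@19:R; in-air after throw: [b2@14:L b3@15:R b1@16:L b4@17:R b5@18:L b6@19:R]
Ball 4: thrown@3 h=7 -> first land @10; rethrown@10 h=7 -> second land @17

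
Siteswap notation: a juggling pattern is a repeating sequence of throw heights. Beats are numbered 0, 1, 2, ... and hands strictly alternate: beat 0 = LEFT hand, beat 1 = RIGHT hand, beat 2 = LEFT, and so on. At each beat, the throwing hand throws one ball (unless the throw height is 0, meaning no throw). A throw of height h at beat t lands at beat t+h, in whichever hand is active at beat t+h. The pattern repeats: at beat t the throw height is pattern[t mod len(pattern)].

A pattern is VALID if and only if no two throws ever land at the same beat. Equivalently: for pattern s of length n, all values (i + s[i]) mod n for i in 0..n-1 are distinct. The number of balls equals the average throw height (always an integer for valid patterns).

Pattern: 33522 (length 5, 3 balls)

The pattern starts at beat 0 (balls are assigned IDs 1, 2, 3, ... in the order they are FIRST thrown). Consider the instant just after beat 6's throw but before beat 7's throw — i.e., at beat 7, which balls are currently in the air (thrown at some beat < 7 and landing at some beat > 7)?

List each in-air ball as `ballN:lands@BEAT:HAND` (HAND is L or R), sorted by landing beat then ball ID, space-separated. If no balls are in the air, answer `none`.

Answer: ball1:lands@8:L ball2:lands@9:R

Derivation:
Beat 0 (L): throw ball1 h=3 -> lands@3:R; in-air after throw: [b1@3:R]
Beat 1 (R): throw ball2 h=3 -> lands@4:L; in-air after throw: [b1@3:R b2@4:L]
Beat 2 (L): throw ball3 h=5 -> lands@7:R; in-air after throw: [b1@3:R b2@4:L b3@7:R]
Beat 3 (R): throw ball1 h=2 -> lands@5:R; in-air after throw: [b2@4:L b1@5:R b3@7:R]
Beat 4 (L): throw ball2 h=2 -> lands@6:L; in-air after throw: [b1@5:R b2@6:L b3@7:R]
Beat 5 (R): throw ball1 h=3 -> lands@8:L; in-air after throw: [b2@6:L b3@7:R b1@8:L]
Beat 6 (L): throw ball2 h=3 -> lands@9:R; in-air after throw: [b3@7:R b1@8:L b2@9:R]
Beat 7 (R): throw ball3 h=5 -> lands@12:L; in-air after throw: [b1@8:L b2@9:R b3@12:L]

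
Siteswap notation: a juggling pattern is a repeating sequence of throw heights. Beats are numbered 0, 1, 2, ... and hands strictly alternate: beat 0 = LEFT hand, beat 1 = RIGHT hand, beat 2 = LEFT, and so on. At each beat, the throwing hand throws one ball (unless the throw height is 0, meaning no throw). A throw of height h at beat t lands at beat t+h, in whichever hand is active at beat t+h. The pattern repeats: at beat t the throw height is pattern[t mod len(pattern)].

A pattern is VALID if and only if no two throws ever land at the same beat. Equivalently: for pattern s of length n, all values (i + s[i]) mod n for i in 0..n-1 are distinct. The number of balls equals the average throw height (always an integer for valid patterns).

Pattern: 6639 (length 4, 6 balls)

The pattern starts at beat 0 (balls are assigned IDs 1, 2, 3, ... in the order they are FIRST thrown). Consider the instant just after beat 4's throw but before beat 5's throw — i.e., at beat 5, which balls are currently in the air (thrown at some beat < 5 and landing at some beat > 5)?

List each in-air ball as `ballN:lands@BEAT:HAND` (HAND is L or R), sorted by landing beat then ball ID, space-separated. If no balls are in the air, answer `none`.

Answer: ball1:lands@6:L ball2:lands@7:R ball5:lands@10:L ball4:lands@12:L

Derivation:
Beat 0 (L): throw ball1 h=6 -> lands@6:L; in-air after throw: [b1@6:L]
Beat 1 (R): throw ball2 h=6 -> lands@7:R; in-air after throw: [b1@6:L b2@7:R]
Beat 2 (L): throw ball3 h=3 -> lands@5:R; in-air after throw: [b3@5:R b1@6:L b2@7:R]
Beat 3 (R): throw ball4 h=9 -> lands@12:L; in-air after throw: [b3@5:R b1@6:L b2@7:R b4@12:L]
Beat 4 (L): throw ball5 h=6 -> lands@10:L; in-air after throw: [b3@5:R b1@6:L b2@7:R b5@10:L b4@12:L]
Beat 5 (R): throw ball3 h=6 -> lands@11:R; in-air after throw: [b1@6:L b2@7:R b5@10:L b3@11:R b4@12:L]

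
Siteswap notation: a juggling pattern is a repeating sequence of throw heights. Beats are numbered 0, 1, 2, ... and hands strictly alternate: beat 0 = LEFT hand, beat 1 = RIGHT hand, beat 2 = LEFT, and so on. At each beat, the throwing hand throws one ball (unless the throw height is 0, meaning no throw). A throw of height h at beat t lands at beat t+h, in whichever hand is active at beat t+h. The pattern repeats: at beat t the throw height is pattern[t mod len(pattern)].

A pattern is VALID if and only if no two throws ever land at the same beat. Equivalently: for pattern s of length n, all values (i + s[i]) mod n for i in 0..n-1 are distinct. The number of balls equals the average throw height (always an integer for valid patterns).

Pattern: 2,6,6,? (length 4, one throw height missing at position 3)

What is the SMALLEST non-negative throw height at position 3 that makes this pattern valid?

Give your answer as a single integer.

Answer: 2

Derivation:
i=0: (0 + 2) mod 4 = 2
i=1: (1 + 6) mod 4 = 3
i=2: (2 + 6) mod 4 = 0
i=3: s[i]=? (unknown)
Known residues: [0, 2, 3]; need a permutation of 0..3, so missing residue r = 1
Need (3 + s) mod 4 = 1; smallest s = (1 - 3) mod 4 = 2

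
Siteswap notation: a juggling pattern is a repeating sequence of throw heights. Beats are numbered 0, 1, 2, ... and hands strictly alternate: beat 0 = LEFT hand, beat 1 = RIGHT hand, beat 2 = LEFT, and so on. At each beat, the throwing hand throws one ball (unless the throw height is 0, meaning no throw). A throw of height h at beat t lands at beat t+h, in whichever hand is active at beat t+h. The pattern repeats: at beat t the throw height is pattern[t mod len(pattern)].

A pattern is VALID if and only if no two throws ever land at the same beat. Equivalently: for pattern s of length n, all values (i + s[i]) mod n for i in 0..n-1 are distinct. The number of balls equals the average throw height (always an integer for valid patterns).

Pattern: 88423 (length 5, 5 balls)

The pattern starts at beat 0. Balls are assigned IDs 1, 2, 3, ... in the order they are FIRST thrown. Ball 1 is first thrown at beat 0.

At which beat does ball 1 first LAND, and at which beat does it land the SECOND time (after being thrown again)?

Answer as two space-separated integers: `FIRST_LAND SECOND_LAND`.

Beat 0 (L): throw ball1 h=8 -> lands@8:L; in-air after throw: [b1@8:L]
Beat 1 (R): throw ball2 h=8 -> lands@9:R; in-air after throw: [b1@8:L b2@9:R]
Beat 2 (L): throw ball3 h=4 -> lands@6:L; in-air after throw: [b3@6:L b1@8:L b2@9:R]
Beat 3 (R): throw ball4 h=2 -> lands@5:R; in-air after throw: [b4@5:R b3@6:L b1@8:L b2@9:R]
Beat 4 (L): throw ball5 h=3 -> lands@7:R; in-air after throw: [b4@5:R b3@6:L b5@7:R b1@8:L b2@9:R]
Beat 5 (R): throw ball4 h=8 -> lands@13:R; in-air after throw: [b3@6:L b5@7:R b1@8:L b2@9:R b4@13:R]
Beat 6 (L): throw ball3 h=8 -> lands@14:L; in-air after throw: [b5@7:R b1@8:L b2@9:R b4@13:R b3@14:L]
Beat 7 (R): throw ball5 h=4 -> lands@11:R; in-air after throw: [b1@8:L b2@9:R b5@11:R b4@13:R b3@14:L]
Beat 8 (L): throw ball1 h=2 -> lands@10:L; in-air after throw: [b2@9:R b1@10:L b5@11:R b4@13:R b3@14:L]
Beat 9 (R): throw ball2 h=3 -> lands@12:L; in-air after throw: [b1@10:L b5@11:R b2@12:L b4@13:R b3@14:L]
Beat 10 (L): throw ball1 h=8 -> lands@18:L; in-air after throw: [b5@11:R b2@12:L b4@13:R b3@14:L b1@18:L]
Ball 1: thrown@0 h=8 -> first land @8; rethrown@8 h=2 -> second land @10

Answer: 8 10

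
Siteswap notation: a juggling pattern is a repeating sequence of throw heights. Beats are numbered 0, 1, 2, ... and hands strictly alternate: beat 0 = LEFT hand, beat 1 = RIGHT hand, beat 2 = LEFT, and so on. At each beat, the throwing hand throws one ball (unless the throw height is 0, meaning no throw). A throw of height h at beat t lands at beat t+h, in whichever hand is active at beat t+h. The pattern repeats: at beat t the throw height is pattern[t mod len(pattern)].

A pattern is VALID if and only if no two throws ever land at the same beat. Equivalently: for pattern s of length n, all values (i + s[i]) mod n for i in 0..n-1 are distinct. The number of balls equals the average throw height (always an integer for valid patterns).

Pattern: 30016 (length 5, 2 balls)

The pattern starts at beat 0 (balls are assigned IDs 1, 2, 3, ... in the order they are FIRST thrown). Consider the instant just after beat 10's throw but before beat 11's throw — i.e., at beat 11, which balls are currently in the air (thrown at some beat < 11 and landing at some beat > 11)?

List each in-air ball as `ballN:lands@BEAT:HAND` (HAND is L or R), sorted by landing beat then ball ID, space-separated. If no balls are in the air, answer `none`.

Answer: ball1:lands@13:R ball2:lands@15:R

Derivation:
Beat 0 (L): throw ball1 h=3 -> lands@3:R; in-air after throw: [b1@3:R]
Beat 3 (R): throw ball1 h=1 -> lands@4:L; in-air after throw: [b1@4:L]
Beat 4 (L): throw ball1 h=6 -> lands@10:L; in-air after throw: [b1@10:L]
Beat 5 (R): throw ball2 h=3 -> lands@8:L; in-air after throw: [b2@8:L b1@10:L]
Beat 8 (L): throw ball2 h=1 -> lands@9:R; in-air after throw: [b2@9:R b1@10:L]
Beat 9 (R): throw ball2 h=6 -> lands@15:R; in-air after throw: [b1@10:L b2@15:R]
Beat 10 (L): throw ball1 h=3 -> lands@13:R; in-air after throw: [b1@13:R b2@15:R]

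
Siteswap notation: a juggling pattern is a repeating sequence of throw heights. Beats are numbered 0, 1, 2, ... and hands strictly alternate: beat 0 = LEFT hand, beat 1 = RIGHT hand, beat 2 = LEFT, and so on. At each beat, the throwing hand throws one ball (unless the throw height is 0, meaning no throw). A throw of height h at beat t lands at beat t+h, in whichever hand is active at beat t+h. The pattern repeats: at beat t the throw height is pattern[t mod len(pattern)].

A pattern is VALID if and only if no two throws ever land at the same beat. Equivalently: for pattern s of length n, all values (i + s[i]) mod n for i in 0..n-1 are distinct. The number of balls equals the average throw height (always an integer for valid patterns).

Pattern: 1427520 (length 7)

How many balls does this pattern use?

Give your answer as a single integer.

Pattern = [1, 4, 2, 7, 5, 2, 0], length n = 7
  position 0: throw height = 1, running sum = 1
  position 1: throw height = 4, running sum = 5
  position 2: throw height = 2, running sum = 7
  position 3: throw height = 7, running sum = 14
  position 4: throw height = 5, running sum = 19
  position 5: throw height = 2, running sum = 21
  position 6: throw height = 0, running sum = 21
Total sum = 21; balls = sum / n = 21 / 7 = 3

Answer: 3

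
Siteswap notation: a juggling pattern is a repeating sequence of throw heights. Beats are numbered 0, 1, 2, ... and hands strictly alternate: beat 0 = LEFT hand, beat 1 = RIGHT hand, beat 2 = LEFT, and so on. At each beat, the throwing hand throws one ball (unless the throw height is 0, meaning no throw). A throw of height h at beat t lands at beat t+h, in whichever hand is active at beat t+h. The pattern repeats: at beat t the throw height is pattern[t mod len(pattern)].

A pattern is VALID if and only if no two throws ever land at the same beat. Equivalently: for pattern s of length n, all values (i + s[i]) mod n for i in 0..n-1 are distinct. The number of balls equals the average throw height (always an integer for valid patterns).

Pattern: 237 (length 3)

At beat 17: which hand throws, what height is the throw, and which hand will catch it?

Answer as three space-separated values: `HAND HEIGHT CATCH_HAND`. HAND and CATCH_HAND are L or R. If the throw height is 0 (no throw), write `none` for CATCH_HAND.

Beat 17: 17 mod 2 = 1, so hand = R
Throw height = pattern[17 mod 3] = pattern[2] = 7
Lands at beat 17+7=24, 24 mod 2 = 0, so catch hand = L

Answer: R 7 L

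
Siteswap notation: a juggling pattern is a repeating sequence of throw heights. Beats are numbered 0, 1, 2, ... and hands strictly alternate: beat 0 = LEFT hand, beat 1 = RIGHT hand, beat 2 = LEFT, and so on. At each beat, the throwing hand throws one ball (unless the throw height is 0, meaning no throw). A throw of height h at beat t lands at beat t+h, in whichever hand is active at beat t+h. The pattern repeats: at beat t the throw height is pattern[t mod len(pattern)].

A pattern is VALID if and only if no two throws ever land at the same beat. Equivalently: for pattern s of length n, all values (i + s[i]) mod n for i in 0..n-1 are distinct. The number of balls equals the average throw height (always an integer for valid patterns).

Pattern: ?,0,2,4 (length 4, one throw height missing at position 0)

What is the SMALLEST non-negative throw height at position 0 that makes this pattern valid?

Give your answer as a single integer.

Answer: 2

Derivation:
i=0: s[i]=? (unknown)
i=1: (1 + 0) mod 4 = 1
i=2: (2 + 2) mod 4 = 0
i=3: (3 + 4) mod 4 = 3
Known residues: [0, 1, 3]; need a permutation of 0..3, so missing residue r = 2
Need (0 + s) mod 4 = 2; smallest s = (2 - 0) mod 4 = 2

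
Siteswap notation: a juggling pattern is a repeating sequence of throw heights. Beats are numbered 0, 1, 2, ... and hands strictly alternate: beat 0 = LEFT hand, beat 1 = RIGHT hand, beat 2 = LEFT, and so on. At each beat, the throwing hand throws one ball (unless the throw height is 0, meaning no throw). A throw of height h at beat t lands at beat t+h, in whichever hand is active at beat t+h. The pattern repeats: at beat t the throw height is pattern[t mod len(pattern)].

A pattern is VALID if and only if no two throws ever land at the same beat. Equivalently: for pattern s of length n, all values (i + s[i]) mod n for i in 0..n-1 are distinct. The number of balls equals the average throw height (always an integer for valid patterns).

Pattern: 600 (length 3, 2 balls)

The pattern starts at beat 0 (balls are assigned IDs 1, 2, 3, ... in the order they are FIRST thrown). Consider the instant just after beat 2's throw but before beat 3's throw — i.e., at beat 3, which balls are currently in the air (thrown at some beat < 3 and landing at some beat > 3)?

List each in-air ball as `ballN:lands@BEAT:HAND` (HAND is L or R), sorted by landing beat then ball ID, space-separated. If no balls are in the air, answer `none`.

Answer: ball1:lands@6:L

Derivation:
Beat 0 (L): throw ball1 h=6 -> lands@6:L; in-air after throw: [b1@6:L]
Beat 3 (R): throw ball2 h=6 -> lands@9:R; in-air after throw: [b1@6:L b2@9:R]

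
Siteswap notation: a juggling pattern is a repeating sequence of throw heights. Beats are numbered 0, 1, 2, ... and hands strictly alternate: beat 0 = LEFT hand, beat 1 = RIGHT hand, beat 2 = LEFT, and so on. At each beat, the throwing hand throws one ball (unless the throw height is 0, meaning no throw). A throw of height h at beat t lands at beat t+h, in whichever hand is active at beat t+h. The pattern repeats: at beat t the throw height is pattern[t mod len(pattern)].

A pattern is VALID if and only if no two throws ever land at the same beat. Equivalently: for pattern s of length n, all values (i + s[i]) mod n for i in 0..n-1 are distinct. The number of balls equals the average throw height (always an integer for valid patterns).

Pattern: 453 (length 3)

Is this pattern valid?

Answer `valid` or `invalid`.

Answer: valid

Derivation:
i=0: (i + s[i]) mod n = (0 + 4) mod 3 = 1
i=1: (i + s[i]) mod n = (1 + 5) mod 3 = 0
i=2: (i + s[i]) mod n = (2 + 3) mod 3 = 2
Residues: [1, 0, 2], distinct: True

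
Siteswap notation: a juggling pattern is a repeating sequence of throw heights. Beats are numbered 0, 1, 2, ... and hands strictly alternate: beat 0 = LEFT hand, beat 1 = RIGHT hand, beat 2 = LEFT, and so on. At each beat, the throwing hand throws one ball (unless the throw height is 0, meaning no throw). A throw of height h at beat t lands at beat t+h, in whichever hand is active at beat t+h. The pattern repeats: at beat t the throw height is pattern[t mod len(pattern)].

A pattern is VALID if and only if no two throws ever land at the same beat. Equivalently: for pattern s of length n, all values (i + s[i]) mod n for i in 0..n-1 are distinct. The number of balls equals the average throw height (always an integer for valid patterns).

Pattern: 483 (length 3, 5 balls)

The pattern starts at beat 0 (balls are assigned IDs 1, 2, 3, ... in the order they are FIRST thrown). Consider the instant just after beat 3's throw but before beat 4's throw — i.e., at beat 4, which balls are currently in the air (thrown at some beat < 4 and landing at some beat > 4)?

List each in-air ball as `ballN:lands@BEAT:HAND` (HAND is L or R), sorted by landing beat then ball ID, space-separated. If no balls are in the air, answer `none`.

Beat 0 (L): throw ball1 h=4 -> lands@4:L; in-air after throw: [b1@4:L]
Beat 1 (R): throw ball2 h=8 -> lands@9:R; in-air after throw: [b1@4:L b2@9:R]
Beat 2 (L): throw ball3 h=3 -> lands@5:R; in-air after throw: [b1@4:L b3@5:R b2@9:R]
Beat 3 (R): throw ball4 h=4 -> lands@7:R; in-air after throw: [b1@4:L b3@5:R b4@7:R b2@9:R]
Beat 4 (L): throw ball1 h=8 -> lands@12:L; in-air after throw: [b3@5:R b4@7:R b2@9:R b1@12:L]

Answer: ball3:lands@5:R ball4:lands@7:R ball2:lands@9:R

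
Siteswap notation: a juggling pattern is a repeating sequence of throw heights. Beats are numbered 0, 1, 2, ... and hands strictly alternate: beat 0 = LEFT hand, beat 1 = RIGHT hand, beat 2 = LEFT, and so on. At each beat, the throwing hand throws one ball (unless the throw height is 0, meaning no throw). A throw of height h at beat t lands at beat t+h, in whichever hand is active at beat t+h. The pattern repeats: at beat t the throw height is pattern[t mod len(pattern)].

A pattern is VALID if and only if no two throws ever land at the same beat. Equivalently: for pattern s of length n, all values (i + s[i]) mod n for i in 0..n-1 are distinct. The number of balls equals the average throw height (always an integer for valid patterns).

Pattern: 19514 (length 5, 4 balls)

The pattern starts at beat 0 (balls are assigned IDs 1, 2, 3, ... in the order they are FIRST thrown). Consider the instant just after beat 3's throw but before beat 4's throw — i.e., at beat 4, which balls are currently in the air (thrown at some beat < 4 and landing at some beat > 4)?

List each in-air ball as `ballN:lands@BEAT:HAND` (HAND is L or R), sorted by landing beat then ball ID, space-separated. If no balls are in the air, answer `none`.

Answer: ball2:lands@7:R ball1:lands@10:L

Derivation:
Beat 0 (L): throw ball1 h=1 -> lands@1:R; in-air after throw: [b1@1:R]
Beat 1 (R): throw ball1 h=9 -> lands@10:L; in-air after throw: [b1@10:L]
Beat 2 (L): throw ball2 h=5 -> lands@7:R; in-air after throw: [b2@7:R b1@10:L]
Beat 3 (R): throw ball3 h=1 -> lands@4:L; in-air after throw: [b3@4:L b2@7:R b1@10:L]
Beat 4 (L): throw ball3 h=4 -> lands@8:L; in-air after throw: [b2@7:R b3@8:L b1@10:L]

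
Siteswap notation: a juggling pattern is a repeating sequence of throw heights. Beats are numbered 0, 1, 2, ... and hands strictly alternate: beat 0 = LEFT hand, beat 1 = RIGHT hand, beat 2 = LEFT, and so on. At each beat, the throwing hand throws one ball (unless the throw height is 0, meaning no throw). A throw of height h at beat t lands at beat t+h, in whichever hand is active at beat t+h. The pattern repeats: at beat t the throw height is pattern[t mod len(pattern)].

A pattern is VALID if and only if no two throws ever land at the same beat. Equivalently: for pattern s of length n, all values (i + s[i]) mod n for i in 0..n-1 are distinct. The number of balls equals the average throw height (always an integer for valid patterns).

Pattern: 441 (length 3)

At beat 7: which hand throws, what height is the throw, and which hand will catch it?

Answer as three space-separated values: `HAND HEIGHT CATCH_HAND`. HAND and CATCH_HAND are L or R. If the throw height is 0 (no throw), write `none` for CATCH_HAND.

Answer: R 4 R

Derivation:
Beat 7: 7 mod 2 = 1, so hand = R
Throw height = pattern[7 mod 3] = pattern[1] = 4
Lands at beat 7+4=11, 11 mod 2 = 1, so catch hand = R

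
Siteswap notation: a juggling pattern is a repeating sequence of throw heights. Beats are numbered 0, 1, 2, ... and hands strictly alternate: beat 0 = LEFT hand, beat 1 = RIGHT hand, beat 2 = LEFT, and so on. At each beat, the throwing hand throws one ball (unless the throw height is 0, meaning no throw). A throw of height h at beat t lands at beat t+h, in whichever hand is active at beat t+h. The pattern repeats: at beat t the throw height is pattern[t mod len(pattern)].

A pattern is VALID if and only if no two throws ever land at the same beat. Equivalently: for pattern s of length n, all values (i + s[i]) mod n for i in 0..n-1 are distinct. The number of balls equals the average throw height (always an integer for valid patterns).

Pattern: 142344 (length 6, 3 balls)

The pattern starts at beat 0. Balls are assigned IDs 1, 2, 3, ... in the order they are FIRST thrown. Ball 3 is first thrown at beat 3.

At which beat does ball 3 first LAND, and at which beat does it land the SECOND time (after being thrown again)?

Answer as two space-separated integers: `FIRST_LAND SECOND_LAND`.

Answer: 6 7

Derivation:
Beat 0 (L): throw ball1 h=1 -> lands@1:R; in-air after throw: [b1@1:R]
Beat 1 (R): throw ball1 h=4 -> lands@5:R; in-air after throw: [b1@5:R]
Beat 2 (L): throw ball2 h=2 -> lands@4:L; in-air after throw: [b2@4:L b1@5:R]
Beat 3 (R): throw ball3 h=3 -> lands@6:L; in-air after throw: [b2@4:L b1@5:R b3@6:L]
Beat 4 (L): throw ball2 h=4 -> lands@8:L; in-air after throw: [b1@5:R b3@6:L b2@8:L]
Beat 5 (R): throw ball1 h=4 -> lands@9:R; in-air after throw: [b3@6:L b2@8:L b1@9:R]
Beat 6 (L): throw ball3 h=1 -> lands@7:R; in-air after throw: [b3@7:R b2@8:L b1@9:R]
Beat 7 (R): throw ball3 h=4 -> lands@11:R; in-air after throw: [b2@8:L b1@9:R b3@11:R]
Ball 3: thrown@3 h=3 -> first land @6; rethrown@6 h=1 -> second land @7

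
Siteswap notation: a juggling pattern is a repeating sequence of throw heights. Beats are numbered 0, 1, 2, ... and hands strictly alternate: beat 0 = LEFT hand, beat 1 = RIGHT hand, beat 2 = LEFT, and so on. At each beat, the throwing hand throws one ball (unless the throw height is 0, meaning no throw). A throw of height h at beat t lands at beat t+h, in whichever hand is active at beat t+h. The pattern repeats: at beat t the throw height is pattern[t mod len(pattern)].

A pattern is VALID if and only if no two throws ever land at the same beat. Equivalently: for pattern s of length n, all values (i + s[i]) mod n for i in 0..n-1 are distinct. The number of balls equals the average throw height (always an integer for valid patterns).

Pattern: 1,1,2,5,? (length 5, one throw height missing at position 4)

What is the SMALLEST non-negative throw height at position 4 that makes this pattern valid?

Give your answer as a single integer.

i=0: (0 + 1) mod 5 = 1
i=1: (1 + 1) mod 5 = 2
i=2: (2 + 2) mod 5 = 4
i=3: (3 + 5) mod 5 = 3
i=4: s[i]=? (unknown)
Known residues: [1, 2, 3, 4]; need a permutation of 0..4, so missing residue r = 0
Need (4 + s) mod 5 = 0; smallest s = (0 - 4) mod 5 = 1

Answer: 1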